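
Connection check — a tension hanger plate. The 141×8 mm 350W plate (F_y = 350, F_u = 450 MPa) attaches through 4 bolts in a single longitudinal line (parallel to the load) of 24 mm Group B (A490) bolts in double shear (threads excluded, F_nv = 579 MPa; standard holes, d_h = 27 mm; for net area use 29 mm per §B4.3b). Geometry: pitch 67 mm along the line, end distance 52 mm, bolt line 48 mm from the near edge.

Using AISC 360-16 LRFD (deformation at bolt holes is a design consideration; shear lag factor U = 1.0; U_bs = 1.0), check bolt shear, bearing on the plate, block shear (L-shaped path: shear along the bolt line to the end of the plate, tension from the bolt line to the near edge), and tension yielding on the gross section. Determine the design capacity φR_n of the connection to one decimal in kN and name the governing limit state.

335.9 kN (block shear governs)

Bolt shear: A_b = π(24)²/4 = 452.39 mm². φR_n = 0.75 × 579 × 452.39 × 4 × 2 = 1571.6 kN.
Bearing (8 mm plate, F_u = 450 MPa): end bolts L_c = 52 − 27/2 = 38.5, R_n = min(1.2×38.5×8×450, 2.4×24×8×450) = 166.32 kN/bolt; interior L_c = 67 − 27 = 40, R_n = 172.8 kN/bolt. φR_n = 0.75 × (1×166.32 + 3×172.8) = 513.5 kN.
Block shear: shear path 1×[52+3×67] = 1×253 mm, A_gv = 2024, A_nv = 1×(253 − 3.5×29)×8 = 1212 mm²; tension to near edge: (48 − 0.5×29)×8 = 268 mm². R_n = min(0.6×450×1212, 0.6×350×2024) + 1.0×450×268 = min(327.24, 425.04) + 120.6 = 447.84 kN. φR_n = 0.75 × 447.84 = 335.9 kN.
Tension yield (gross): A_g = 141×8 = 1128 mm². φR_n = 0.90 × 350 × 1128 = 355.3 kN.
Governing: min(1571.6, 513.5, 335.9, 355.3) = 335.9 kN → block shear.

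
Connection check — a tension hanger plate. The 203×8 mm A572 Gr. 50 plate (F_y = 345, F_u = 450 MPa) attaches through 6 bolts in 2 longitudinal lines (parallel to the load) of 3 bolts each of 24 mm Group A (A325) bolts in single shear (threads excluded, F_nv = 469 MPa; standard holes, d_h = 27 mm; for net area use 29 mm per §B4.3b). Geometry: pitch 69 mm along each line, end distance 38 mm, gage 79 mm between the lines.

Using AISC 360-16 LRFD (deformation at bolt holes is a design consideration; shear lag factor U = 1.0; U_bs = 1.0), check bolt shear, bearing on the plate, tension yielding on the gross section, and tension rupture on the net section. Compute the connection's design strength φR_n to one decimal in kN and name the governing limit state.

391.5 kN (net-section rupture governs)

Bolt shear: A_b = π(24)²/4 = 452.39 mm². φR_n = 0.75 × 469 × 452.39 × 6 × 1 = 954.8 kN.
Bearing (8 mm plate, F_u = 450 MPa): end bolts L_c = 38 − 27/2 = 24.5, R_n = min(1.2×24.5×8×450, 2.4×24×8×450) = 105.84 kN/bolt; interior L_c = 69 − 27 = 42, R_n = 181.44 kN/bolt. φR_n = 0.75 × (2×105.84 + 4×181.44) = 703.1 kN.
Tension yield (gross): A_g = 203×8 = 1624 mm². φR_n = 0.90 × 345 × 1624 = 504.3 kN.
Tension rupture (net): A_n = (203 − 2×29)×8 = 1160 mm² (U = 1.0, A_e = A_n). φR_n = 0.75 × 450 × 1160 = 391.5 kN.
Governing: min(954.8, 703.1, 504.3, 391.5) = 391.5 kN → net-section rupture.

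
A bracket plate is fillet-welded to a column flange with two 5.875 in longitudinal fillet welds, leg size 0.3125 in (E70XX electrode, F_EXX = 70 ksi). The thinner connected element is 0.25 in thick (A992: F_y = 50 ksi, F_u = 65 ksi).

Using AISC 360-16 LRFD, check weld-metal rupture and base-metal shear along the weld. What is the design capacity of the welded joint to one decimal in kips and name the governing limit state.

81.8 kips (weld metal governs)

Weld metal: throat = 0.707×0.3125 = 0.22094 in, L = 2×5.875 = 11.75 in. φR_n = 0.75 × 0.6 × 70 × 0.22094 × 11.75 = 81.8 kips.
Base metal shear (0.25 in plate): yield φR_n = 1.0×0.6×50×0.25×11.75 = 88.1 kips; rupture φR_n = 0.75×0.6×65×0.25×11.75 = 85.9 kips; take 85.9 kips (rupture).
Governing: min(81.8, 85.9) = 81.8 kips → weld metal.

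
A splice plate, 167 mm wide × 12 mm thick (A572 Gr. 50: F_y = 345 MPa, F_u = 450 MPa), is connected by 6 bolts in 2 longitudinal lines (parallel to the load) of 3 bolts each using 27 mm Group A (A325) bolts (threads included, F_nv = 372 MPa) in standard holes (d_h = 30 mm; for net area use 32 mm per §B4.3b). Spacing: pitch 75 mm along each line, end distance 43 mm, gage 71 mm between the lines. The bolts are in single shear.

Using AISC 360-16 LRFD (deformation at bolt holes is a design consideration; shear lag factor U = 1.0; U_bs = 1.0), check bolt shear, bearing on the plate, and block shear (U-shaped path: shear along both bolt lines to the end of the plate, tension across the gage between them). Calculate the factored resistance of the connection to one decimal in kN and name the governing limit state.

Bolt shear: A_b = π(27)²/4 = 572.56 mm². φR_n = 0.75 × 372 × 572.56 × 6 × 1 = 958.5 kN.
Bearing (12 mm plate, F_u = 450 MPa): end bolts L_c = 43 − 30/2 = 28, R_n = min(1.2×28×12×450, 2.4×27×12×450) = 181.44 kN/bolt; interior L_c = 75 − 30 = 45, R_n = 291.6 kN/bolt. φR_n = 0.75 × (2×181.44 + 4×291.6) = 1147.0 kN.
Block shear: shear path 2×[43+2×75] = 2×193 mm, A_gv = 4632, A_nv = 2×(193 − 2.5×32)×12 = 2712 mm²; tension across gage: (71 − 1×32)×12 = 468 mm². R_n = min(0.6×450×2712, 0.6×345×4632) + 1.0×450×468 = min(732.24, 958.82) + 210.6 = 942.84 kN. φR_n = 0.75 × 942.84 = 707.1 kN.
Governing: min(958.5, 1147.0, 707.1) = 707.1 kN → block shear.

707.1 kN (block shear governs)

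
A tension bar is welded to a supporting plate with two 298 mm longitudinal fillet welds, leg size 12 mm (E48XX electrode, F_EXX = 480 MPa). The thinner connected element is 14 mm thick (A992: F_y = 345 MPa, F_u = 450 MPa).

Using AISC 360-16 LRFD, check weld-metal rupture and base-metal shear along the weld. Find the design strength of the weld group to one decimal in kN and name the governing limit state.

1092.2 kN (weld metal governs)

Weld metal: throat = 0.707×12 = 8.484 mm, L = 2×298 = 596 mm. φR_n = 0.75 × 0.6 × 480 × 8.484 × 596 = 1092.2 kN.
Base metal shear (14 mm plate): yield φR_n = 1.0×0.6×345×14×596 = 1727.2 kN; rupture φR_n = 0.75×0.6×450×14×596 = 1689.7 kN; take 1689.7 kN (rupture).
Governing: min(1092.2, 1689.7) = 1092.2 kN → weld metal.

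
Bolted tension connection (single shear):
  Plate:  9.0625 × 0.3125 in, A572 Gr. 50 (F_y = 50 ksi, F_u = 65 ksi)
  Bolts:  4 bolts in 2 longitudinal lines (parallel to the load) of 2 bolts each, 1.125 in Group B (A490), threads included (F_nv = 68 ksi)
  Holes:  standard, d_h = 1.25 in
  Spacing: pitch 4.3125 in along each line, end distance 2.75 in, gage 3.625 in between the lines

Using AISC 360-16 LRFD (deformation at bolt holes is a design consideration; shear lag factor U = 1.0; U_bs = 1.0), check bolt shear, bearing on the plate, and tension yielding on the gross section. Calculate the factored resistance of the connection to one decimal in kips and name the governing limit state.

127.4 kips (gross-section yield governs)

Bolt shear: A_b = π(1.125)²/4 = 0.99402 in². φR_n = 0.75 × 68 × 0.99402 × 4 × 1 = 202.8 kips.
Bearing (0.3125 in plate, F_u = 65 ksi): end bolts L_c = 2.75 − 1.25/2 = 2.125, R_n = min(1.2×2.125×0.3125×65, 2.4×1.125×0.3125×65) = 51.797 kips/bolt; interior L_c = 4.3125 − 1.25 = 3.0625, R_n = 54.844 kips/bolt. φR_n = 0.75 × (2×51.797 + 2×54.844) = 160.0 kips.
Tension yield (gross): A_g = 9.0625×0.3125 = 2.832 in². φR_n = 0.90 × 50 × 2.832 = 127.4 kips.
Governing: min(202.8, 160.0, 127.4) = 127.4 kips → gross-section yield.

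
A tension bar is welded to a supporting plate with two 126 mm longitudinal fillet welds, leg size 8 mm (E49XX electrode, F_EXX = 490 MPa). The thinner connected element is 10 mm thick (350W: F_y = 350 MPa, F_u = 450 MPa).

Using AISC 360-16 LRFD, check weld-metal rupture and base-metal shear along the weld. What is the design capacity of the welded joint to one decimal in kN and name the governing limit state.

Weld metal: throat = 0.707×8 = 5.656 mm, L = 2×126 = 252 mm. φR_n = 0.75 × 0.6 × 490 × 5.656 × 252 = 314.3 kN.
Base metal shear (10 mm plate): yield φR_n = 1.0×0.6×350×10×252 = 529.2 kN; rupture φR_n = 0.75×0.6×450×10×252 = 510.3 kN; take 510.3 kN (rupture).
Governing: min(314.3, 510.3) = 314.3 kN → weld metal.

314.3 kN (weld metal governs)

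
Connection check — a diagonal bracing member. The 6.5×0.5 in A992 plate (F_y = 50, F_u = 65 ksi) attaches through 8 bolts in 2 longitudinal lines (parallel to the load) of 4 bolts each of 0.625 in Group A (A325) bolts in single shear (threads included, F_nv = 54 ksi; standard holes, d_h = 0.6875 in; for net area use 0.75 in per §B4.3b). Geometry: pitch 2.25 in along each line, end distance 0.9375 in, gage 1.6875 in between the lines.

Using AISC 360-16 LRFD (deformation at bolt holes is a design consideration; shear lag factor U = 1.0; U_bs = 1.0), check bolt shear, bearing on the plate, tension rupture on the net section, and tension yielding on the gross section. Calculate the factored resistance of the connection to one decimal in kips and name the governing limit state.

Bolt shear: A_b = π(0.625)²/4 = 0.3068 in². φR_n = 0.75 × 54 × 0.3068 × 8 × 1 = 99.4 kips.
Bearing (0.5 in plate, F_u = 65 ksi): end bolts L_c = 0.9375 − 0.6875/2 = 0.59375, R_n = min(1.2×0.59375×0.5×65, 2.4×0.625×0.5×65) = 23.156 kips/bolt; interior L_c = 2.25 − 0.6875 = 1.5625, R_n = 48.75 kips/bolt. φR_n = 0.75 × (2×23.156 + 6×48.75) = 254.1 kips.
Tension rupture (net): A_n = (6.5 − 2×0.75)×0.5 = 2.5 in² (U = 1.0, A_e = A_n). φR_n = 0.75 × 65 × 2.5 = 121.9 kips.
Tension yield (gross): A_g = 6.5×0.5 = 3.25 in². φR_n = 0.90 × 50 × 3.25 = 146.3 kips.
Governing: min(99.4, 254.1, 121.9, 146.3) = 99.4 kips → bolt shear.

99.4 kips (bolt shear governs)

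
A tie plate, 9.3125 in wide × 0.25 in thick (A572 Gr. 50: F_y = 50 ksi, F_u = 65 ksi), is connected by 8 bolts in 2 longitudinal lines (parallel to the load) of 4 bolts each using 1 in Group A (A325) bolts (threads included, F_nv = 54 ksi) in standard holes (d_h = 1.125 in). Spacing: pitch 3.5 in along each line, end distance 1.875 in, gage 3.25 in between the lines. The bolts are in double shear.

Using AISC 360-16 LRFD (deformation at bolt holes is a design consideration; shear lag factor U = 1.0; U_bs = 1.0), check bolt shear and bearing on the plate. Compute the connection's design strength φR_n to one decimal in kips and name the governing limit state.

Bolt shear: A_b = π(1)²/4 = 0.7854 in². φR_n = 0.75 × 54 × 0.7854 × 8 × 2 = 508.9 kips.
Bearing (0.25 in plate, F_u = 65 ksi): end bolts L_c = 1.875 − 1.125/2 = 1.3125, R_n = min(1.2×1.3125×0.25×65, 2.4×1×0.25×65) = 25.594 kips/bolt; interior L_c = 3.5 − 1.125 = 2.375, R_n = 39 kips/bolt. φR_n = 0.75 × (2×25.594 + 6×39) = 213.9 kips.
Governing: min(508.9, 213.9) = 213.9 kips → bearing.

213.9 kips (bearing governs)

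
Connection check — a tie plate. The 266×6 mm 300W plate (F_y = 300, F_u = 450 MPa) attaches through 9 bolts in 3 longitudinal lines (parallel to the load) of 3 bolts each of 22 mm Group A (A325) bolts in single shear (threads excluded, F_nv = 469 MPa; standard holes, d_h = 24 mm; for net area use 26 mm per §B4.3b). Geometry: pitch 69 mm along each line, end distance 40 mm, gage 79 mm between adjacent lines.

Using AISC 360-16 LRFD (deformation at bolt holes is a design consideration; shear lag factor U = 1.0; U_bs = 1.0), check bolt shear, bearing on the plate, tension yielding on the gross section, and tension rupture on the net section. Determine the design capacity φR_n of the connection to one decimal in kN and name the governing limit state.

Bolt shear: A_b = π(22)²/4 = 380.13 mm². φR_n = 0.75 × 469 × 380.13 × 9 × 1 = 1203.4 kN.
Bearing (6 mm plate, F_u = 450 MPa): end bolts L_c = 40 − 24/2 = 28, R_n = min(1.2×28×6×450, 2.4×22×6×450) = 90.72 kN/bolt; interior L_c = 69 − 24 = 45, R_n = 142.56 kN/bolt. φR_n = 0.75 × (3×90.72 + 6×142.56) = 845.6 kN.
Tension yield (gross): A_g = 266×6 = 1596 mm². φR_n = 0.90 × 300 × 1596 = 430.9 kN.
Tension rupture (net): A_n = (266 − 3×26)×6 = 1128 mm² (U = 1.0, A_e = A_n). φR_n = 0.75 × 450 × 1128 = 380.7 kN.
Governing: min(1203.4, 845.6, 430.9, 380.7) = 380.7 kN → net-section rupture.

380.7 kN (net-section rupture governs)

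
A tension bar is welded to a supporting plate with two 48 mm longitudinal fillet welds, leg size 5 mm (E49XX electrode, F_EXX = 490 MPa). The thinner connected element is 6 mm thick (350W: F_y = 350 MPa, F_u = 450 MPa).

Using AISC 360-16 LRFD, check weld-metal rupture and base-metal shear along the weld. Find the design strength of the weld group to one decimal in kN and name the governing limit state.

74.8 kN (weld metal governs)

Weld metal: throat = 0.707×5 = 3.535 mm, L = 2×48 = 96 mm. φR_n = 0.75 × 0.6 × 490 × 3.535 × 96 = 74.8 kN.
Base metal shear (6 mm plate): yield φR_n = 1.0×0.6×350×6×96 = 121.0 kN; rupture φR_n = 0.75×0.6×450×6×96 = 116.6 kN; take 116.6 kN (rupture).
Governing: min(74.8, 116.6) = 74.8 kN → weld metal.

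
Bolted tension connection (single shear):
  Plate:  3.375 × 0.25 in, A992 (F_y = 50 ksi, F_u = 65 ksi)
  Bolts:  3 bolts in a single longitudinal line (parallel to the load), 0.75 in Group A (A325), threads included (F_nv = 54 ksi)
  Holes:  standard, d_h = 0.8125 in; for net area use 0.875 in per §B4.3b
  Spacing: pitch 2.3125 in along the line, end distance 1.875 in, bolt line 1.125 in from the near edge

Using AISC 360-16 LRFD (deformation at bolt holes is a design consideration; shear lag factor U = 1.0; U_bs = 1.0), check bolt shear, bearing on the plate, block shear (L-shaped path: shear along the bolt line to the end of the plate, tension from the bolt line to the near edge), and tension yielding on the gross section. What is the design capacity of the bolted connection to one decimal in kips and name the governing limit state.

38.0 kips (gross-section yield governs)

Bolt shear: A_b = π(0.75)²/4 = 0.44179 in². φR_n = 0.75 × 54 × 0.44179 × 3 × 1 = 53.7 kips.
Bearing (0.25 in plate, F_u = 65 ksi): end bolts L_c = 1.875 − 0.8125/2 = 1.46875, R_n = min(1.2×1.46875×0.25×65, 2.4×0.75×0.25×65) = 28.641 kips/bolt; interior L_c = 2.3125 − 0.8125 = 1.5, R_n = 29.25 kips/bolt. φR_n = 0.75 × (1×28.641 + 2×29.25) = 65.4 kips.
Block shear: shear path 1×[1.875+2×2.3125] = 1×6.5 in, A_gv = 1.625, A_nv = 1×(6.5 − 2.5×0.875)×0.25 = 1.0781 in²; tension to near edge: (1.125 − 0.5×0.875)×0.25 = 0.17188 in². R_n = min(0.6×65×1.0781, 0.6×50×1.625) + 1.0×65×0.17188 = min(42.046, 48.75) + 11.172 = 53.218 kips. φR_n = 0.75 × 53.218 = 39.9 kips.
Tension yield (gross): A_g = 3.375×0.25 = 0.84375 in². φR_n = 0.90 × 50 × 0.84375 = 38.0 kips.
Governing: min(53.7, 65.4, 39.9, 38.0) = 38.0 kips → gross-section yield.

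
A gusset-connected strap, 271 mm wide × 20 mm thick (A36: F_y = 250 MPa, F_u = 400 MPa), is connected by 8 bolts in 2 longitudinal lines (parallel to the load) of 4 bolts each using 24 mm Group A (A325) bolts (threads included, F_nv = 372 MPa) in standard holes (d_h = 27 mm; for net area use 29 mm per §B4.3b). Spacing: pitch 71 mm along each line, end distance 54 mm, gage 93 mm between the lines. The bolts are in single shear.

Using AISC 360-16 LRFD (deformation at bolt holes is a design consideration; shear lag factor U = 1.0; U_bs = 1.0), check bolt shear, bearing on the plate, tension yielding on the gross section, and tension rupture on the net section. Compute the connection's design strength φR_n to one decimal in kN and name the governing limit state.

1009.7 kN (bolt shear governs)

Bolt shear: A_b = π(24)²/4 = 452.39 mm². φR_n = 0.75 × 372 × 452.39 × 8 × 1 = 1009.7 kN.
Bearing (20 mm plate, F_u = 400 MPa): end bolts L_c = 54 − 27/2 = 40.5, R_n = min(1.2×40.5×20×400, 2.4×24×20×400) = 388.8 kN/bolt; interior L_c = 71 − 27 = 44, R_n = 422.4 kN/bolt. φR_n = 0.75 × (2×388.8 + 6×422.4) = 2484.0 kN.
Tension yield (gross): A_g = 271×20 = 5420 mm². φR_n = 0.90 × 250 × 5420 = 1219.5 kN.
Tension rupture (net): A_n = (271 − 2×29)×20 = 4260 mm² (U = 1.0, A_e = A_n). φR_n = 0.75 × 400 × 4260 = 1278.0 kN.
Governing: min(1009.7, 2484.0, 1219.5, 1278.0) = 1009.7 kN → bolt shear.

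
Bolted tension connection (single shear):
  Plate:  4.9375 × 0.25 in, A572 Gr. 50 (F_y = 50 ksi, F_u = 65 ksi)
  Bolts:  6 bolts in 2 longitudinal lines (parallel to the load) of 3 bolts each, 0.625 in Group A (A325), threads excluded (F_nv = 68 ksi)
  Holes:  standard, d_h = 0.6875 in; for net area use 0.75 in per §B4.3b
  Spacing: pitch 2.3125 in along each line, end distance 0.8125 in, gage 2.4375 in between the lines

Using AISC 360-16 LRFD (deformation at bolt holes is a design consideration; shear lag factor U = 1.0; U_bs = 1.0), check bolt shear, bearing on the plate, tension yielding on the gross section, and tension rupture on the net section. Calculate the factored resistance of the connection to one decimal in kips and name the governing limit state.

Bolt shear: A_b = π(0.625)²/4 = 0.3068 in². φR_n = 0.75 × 68 × 0.3068 × 6 × 1 = 93.9 kips.
Bearing (0.25 in plate, F_u = 65 ksi): end bolts L_c = 0.8125 − 0.6875/2 = 0.46875, R_n = min(1.2×0.46875×0.25×65, 2.4×0.625×0.25×65) = 9.1406 kips/bolt; interior L_c = 2.3125 − 0.6875 = 1.625, R_n = 24.375 kips/bolt. φR_n = 0.75 × (2×9.1406 + 4×24.375) = 86.8 kips.
Tension yield (gross): A_g = 4.9375×0.25 = 1.2344 in². φR_n = 0.90 × 50 × 1.2344 = 55.5 kips.
Tension rupture (net): A_n = (4.9375 − 2×0.75)×0.25 = 0.85938 in² (U = 1.0, A_e = A_n). φR_n = 0.75 × 65 × 0.85938 = 41.9 kips.
Governing: min(93.9, 86.8, 55.5, 41.9) = 41.9 kips → net-section rupture.

41.9 kips (net-section rupture governs)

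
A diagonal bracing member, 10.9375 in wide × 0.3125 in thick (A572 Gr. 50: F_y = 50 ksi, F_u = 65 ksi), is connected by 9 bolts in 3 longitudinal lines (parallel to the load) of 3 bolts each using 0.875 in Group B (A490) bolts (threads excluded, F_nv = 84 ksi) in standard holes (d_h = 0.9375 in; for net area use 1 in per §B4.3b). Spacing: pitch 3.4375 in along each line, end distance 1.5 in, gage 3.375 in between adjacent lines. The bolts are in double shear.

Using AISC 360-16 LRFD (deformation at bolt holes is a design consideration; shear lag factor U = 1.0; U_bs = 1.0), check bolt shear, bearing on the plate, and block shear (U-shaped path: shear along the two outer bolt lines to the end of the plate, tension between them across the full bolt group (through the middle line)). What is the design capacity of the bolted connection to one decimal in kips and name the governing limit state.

179.8 kips (block shear governs)

Bolt shear: A_b = π(0.875)²/4 = 0.60132 in². φR_n = 0.75 × 84 × 0.60132 × 9 × 2 = 681.9 kips.
Bearing (0.3125 in plate, F_u = 65 ksi): end bolts L_c = 1.5 − 0.9375/2 = 1.03125, R_n = min(1.2×1.03125×0.3125×65, 2.4×0.875×0.3125×65) = 25.137 kips/bolt; interior L_c = 3.4375 − 0.9375 = 2.5, R_n = 42.656 kips/bolt. φR_n = 0.75 × (3×25.137 + 6×42.656) = 248.5 kips.
Block shear: shear path 2×[1.5+2×3.4375] = 2×8.375 in, A_gv = 5.2344, A_nv = 2×(8.375 − 2.5×1)×0.3125 = 3.6719 in²; tension across gage: (6.75 − 2×1)×0.3125 = 1.4844 in². R_n = min(0.6×65×3.6719, 0.6×50×5.2344) + 1.0×65×1.4844 = min(143.2, 157.03) + 96.486 = 239.69 kips. φR_n = 0.75 × 239.69 = 179.8 kips.
Governing: min(681.9, 248.5, 179.8) = 179.8 kips → block shear.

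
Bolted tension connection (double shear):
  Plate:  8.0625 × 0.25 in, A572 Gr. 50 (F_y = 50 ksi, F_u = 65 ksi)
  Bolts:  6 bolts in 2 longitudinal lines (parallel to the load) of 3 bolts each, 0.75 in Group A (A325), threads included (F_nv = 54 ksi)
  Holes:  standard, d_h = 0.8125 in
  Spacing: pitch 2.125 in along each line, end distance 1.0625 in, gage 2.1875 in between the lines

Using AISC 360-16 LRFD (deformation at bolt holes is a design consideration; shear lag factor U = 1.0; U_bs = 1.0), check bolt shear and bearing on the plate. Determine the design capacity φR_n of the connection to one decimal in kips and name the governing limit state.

96.0 kips (bearing governs)

Bolt shear: A_b = π(0.75)²/4 = 0.44179 in². φR_n = 0.75 × 54 × 0.44179 × 6 × 2 = 214.7 kips.
Bearing (0.25 in plate, F_u = 65 ksi): end bolts L_c = 1.0625 − 0.8125/2 = 0.65625, R_n = min(1.2×0.65625×0.25×65, 2.4×0.75×0.25×65) = 12.797 kips/bolt; interior L_c = 2.125 − 0.8125 = 1.3125, R_n = 25.594 kips/bolt. φR_n = 0.75 × (2×12.797 + 4×25.594) = 96.0 kips.
Governing: min(214.7, 96.0) = 96.0 kips → bearing.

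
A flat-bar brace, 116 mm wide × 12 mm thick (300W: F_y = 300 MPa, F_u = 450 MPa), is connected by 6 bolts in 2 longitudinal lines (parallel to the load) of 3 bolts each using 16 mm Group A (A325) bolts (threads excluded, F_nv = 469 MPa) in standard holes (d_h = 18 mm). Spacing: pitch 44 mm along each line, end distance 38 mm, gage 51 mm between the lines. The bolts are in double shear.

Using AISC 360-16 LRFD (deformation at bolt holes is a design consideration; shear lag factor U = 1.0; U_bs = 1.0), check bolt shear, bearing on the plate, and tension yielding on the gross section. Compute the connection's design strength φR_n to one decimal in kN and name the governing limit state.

375.8 kN (gross-section yield governs)

Bolt shear: A_b = π(16)²/4 = 201.06 mm². φR_n = 0.75 × 469 × 201.06 × 6 × 2 = 848.7 kN.
Bearing (12 mm plate, F_u = 450 MPa): end bolts L_c = 38 − 18/2 = 29, R_n = min(1.2×29×12×450, 2.4×16×12×450) = 187.92 kN/bolt; interior L_c = 44 − 18 = 26, R_n = 168.48 kN/bolt. φR_n = 0.75 × (2×187.92 + 4×168.48) = 787.3 kN.
Tension yield (gross): A_g = 116×12 = 1392 mm². φR_n = 0.90 × 300 × 1392 = 375.8 kN.
Governing: min(848.7, 787.3, 375.8) = 375.8 kN → gross-section yield.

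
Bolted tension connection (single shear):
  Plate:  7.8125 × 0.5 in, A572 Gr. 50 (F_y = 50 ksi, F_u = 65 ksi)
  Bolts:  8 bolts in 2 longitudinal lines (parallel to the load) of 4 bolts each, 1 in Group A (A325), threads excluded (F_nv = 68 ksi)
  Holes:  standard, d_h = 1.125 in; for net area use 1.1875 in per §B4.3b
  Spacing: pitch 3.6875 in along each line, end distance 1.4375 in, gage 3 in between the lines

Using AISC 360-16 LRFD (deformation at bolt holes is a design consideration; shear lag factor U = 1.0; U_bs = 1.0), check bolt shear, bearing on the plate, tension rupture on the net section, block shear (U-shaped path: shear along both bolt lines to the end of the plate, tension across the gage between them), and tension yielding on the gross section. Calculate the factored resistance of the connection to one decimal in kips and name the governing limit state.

Bolt shear: A_b = π(1)²/4 = 0.7854 in². φR_n = 0.75 × 68 × 0.7854 × 8 × 1 = 320.4 kips.
Bearing (0.5 in plate, F_u = 65 ksi): end bolts L_c = 1.4375 − 1.125/2 = 0.875, R_n = min(1.2×0.875×0.5×65, 2.4×1×0.5×65) = 34.125 kips/bolt; interior L_c = 3.6875 − 1.125 = 2.5625, R_n = 78 kips/bolt. φR_n = 0.75 × (2×34.125 + 6×78) = 402.2 kips.
Tension rupture (net): A_n = (7.8125 − 2×1.1875)×0.5 = 2.7188 in² (U = 1.0, A_e = A_n). φR_n = 0.75 × 65 × 2.7188 = 132.5 kips.
Block shear: shear path 2×[1.4375+3×3.6875] = 2×12.5 in, A_gv = 12.5, A_nv = 2×(12.5 − 3.5×1.1875)×0.5 = 8.3438 in²; tension across gage: (3 − 1×1.1875)×0.5 = 0.90625 in². R_n = min(0.6×65×8.3438, 0.6×50×12.5) + 1.0×65×0.90625 = min(325.41, 375) + 58.906 = 384.32 kips. φR_n = 0.75 × 384.32 = 288.2 kips.
Tension yield (gross): A_g = 7.8125×0.5 = 3.9063 in². φR_n = 0.90 × 50 × 3.9063 = 175.8 kips.
Governing: min(320.4, 402.2, 132.5, 288.2, 175.8) = 132.5 kips → net-section rupture.

132.5 kips (net-section rupture governs)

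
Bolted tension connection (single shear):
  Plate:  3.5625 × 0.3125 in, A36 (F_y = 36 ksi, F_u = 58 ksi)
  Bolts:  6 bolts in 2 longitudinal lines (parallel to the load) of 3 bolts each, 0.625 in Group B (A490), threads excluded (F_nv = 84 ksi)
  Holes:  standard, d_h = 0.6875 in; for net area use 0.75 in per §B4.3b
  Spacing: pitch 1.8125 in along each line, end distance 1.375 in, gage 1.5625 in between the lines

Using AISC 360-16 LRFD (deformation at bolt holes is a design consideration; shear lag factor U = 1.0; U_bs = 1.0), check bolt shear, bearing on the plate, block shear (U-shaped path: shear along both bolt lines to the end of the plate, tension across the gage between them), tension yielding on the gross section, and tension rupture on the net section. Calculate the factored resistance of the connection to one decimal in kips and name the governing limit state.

28.0 kips (net-section rupture governs)

Bolt shear: A_b = π(0.625)²/4 = 0.3068 in². φR_n = 0.75 × 84 × 0.3068 × 6 × 1 = 116.0 kips.
Bearing (0.3125 in plate, F_u = 58 ksi): end bolts L_c = 1.375 − 0.6875/2 = 1.03125, R_n = min(1.2×1.03125×0.3125×58, 2.4×0.625×0.3125×58) = 22.43 kips/bolt; interior L_c = 1.8125 − 0.6875 = 1.125, R_n = 24.469 kips/bolt. φR_n = 0.75 × (2×22.43 + 4×24.469) = 107.1 kips.
Block shear: shear path 2×[1.375+2×1.8125] = 2×5 in, A_gv = 3.125, A_nv = 2×(5 − 2.5×0.75)×0.3125 = 1.9531 in²; tension across gage: (1.5625 − 1×0.75)×0.3125 = 0.25391 in². R_n = min(0.6×58×1.9531, 0.6×36×3.125) + 1.0×58×0.25391 = min(67.968, 67.5) + 14.727 = 82.227 kips. φR_n = 0.75 × 82.227 = 61.7 kips.
Tension yield (gross): A_g = 3.5625×0.3125 = 1.1133 in². φR_n = 0.90 × 36 × 1.1133 = 36.1 kips.
Tension rupture (net): A_n = (3.5625 − 2×0.75)×0.3125 = 0.64453 in² (U = 1.0, A_e = A_n). φR_n = 0.75 × 58 × 0.64453 = 28.0 kips.
Governing: min(116.0, 107.1, 61.7, 36.1, 28.0) = 28.0 kips → net-section rupture.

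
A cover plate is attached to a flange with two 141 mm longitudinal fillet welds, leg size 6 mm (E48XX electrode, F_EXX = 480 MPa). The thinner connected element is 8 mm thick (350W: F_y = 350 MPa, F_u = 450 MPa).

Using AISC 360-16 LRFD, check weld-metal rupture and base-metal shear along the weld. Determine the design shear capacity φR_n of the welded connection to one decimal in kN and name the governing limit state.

Weld metal: throat = 0.707×6 = 4.242 mm, L = 2×141 = 282 mm. φR_n = 0.75 × 0.6 × 480 × 4.242 × 282 = 258.4 kN.
Base metal shear (8 mm plate): yield φR_n = 1.0×0.6×350×8×282 = 473.8 kN; rupture φR_n = 0.75×0.6×450×8×282 = 456.8 kN; take 456.8 kN (rupture).
Governing: min(258.4, 456.8) = 258.4 kN → weld metal.

258.4 kN (weld metal governs)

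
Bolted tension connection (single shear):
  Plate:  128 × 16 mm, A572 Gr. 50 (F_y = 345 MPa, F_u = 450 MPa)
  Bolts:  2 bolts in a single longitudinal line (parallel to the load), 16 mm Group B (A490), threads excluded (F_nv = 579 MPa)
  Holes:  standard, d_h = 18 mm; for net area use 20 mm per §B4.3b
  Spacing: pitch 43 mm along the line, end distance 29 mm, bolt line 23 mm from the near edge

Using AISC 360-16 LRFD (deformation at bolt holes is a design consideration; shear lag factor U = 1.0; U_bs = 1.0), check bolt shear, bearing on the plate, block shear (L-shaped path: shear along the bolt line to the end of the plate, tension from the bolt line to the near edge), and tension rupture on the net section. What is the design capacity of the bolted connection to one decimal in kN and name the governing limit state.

174.6 kN (bolt shear governs)

Bolt shear: A_b = π(16)²/4 = 201.06 mm². φR_n = 0.75 × 579 × 201.06 × 2 × 1 = 174.6 kN.
Bearing (16 mm plate, F_u = 450 MPa): end bolts L_c = 29 − 18/2 = 20, R_n = min(1.2×20×16×450, 2.4×16×16×450) = 172.8 kN/bolt; interior L_c = 43 − 18 = 25, R_n = 216 kN/bolt. φR_n = 0.75 × (1×172.8 + 1×216) = 291.6 kN.
Block shear: shear path 1×[29+1×43] = 1×72 mm, A_gv = 1152, A_nv = 1×(72 − 1.5×20)×16 = 672 mm²; tension to near edge: (23 − 0.5×20)×16 = 208 mm². R_n = min(0.6×450×672, 0.6×345×1152) + 1.0×450×208 = min(181.44, 238.46) + 93.6 = 275.04 kN. φR_n = 0.75 × 275.04 = 206.3 kN.
Tension rupture (net): A_n = (128 − 1×20)×16 = 1728 mm² (U = 1.0, A_e = A_n). φR_n = 0.75 × 450 × 1728 = 583.2 kN.
Governing: min(174.6, 291.6, 206.3, 583.2) = 174.6 kN → bolt shear.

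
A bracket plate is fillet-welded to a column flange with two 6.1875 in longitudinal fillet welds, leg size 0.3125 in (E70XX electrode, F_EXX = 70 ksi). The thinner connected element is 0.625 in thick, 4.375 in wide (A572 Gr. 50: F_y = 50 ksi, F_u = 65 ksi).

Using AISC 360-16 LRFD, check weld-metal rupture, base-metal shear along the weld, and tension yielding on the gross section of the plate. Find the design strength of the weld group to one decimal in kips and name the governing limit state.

Weld metal: throat = 0.707×0.3125 = 0.22094 in, L = 2×6.1875 = 12.375 in. φR_n = 0.75 × 0.6 × 70 × 0.22094 × 12.375 = 86.1 kips.
Base metal shear (0.625 in plate): yield φR_n = 1.0×0.6×50×0.625×12.375 = 232.0 kips; rupture φR_n = 0.75×0.6×65×0.625×12.375 = 226.2 kips; take 226.2 kips (rupture).
Tension yield (gross): A_g = 4.375×0.625 = 2.7344 in². φR_n = 0.90 × 50 × 2.7344 = 123.0 kips.
Governing: min(86.1, 226.2, 123.0) = 86.1 kips → weld metal.

86.1 kips (weld metal governs)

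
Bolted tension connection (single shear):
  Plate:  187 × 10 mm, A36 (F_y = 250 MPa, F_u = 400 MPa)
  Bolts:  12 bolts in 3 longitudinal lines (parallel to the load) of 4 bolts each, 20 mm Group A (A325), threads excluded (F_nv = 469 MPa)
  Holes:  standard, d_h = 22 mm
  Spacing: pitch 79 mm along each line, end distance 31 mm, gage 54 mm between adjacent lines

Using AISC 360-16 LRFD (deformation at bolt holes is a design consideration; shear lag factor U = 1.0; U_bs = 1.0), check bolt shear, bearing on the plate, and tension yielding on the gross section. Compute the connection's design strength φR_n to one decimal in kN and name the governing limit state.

Bolt shear: A_b = π(20)²/4 = 314.16 mm². φR_n = 0.75 × 469 × 314.16 × 12 × 1 = 1326.1 kN.
Bearing (10 mm plate, F_u = 400 MPa): end bolts L_c = 31 − 22/2 = 20, R_n = min(1.2×20×10×400, 2.4×20×10×400) = 96 kN/bolt; interior L_c = 79 − 22 = 57, R_n = 192 kN/bolt. φR_n = 0.75 × (3×96 + 9×192) = 1512.0 kN.
Tension yield (gross): A_g = 187×10 = 1870 mm². φR_n = 0.90 × 250 × 1870 = 420.8 kN.
Governing: min(1326.1, 1512.0, 420.8) = 420.8 kN → gross-section yield.

420.8 kN (gross-section yield governs)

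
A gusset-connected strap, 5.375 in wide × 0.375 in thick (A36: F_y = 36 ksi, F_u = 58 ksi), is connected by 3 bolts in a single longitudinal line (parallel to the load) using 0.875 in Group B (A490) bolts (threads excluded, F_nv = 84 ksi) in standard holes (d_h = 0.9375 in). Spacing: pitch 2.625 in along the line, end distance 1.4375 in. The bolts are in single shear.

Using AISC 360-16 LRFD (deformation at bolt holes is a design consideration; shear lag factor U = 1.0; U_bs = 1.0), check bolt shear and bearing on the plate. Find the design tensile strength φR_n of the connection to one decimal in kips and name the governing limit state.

Bolt shear: A_b = π(0.875)²/4 = 0.60132 in². φR_n = 0.75 × 84 × 0.60132 × 3 × 1 = 113.6 kips.
Bearing (0.375 in plate, F_u = 58 ksi): end bolts L_c = 1.4375 − 0.9375/2 = 0.96875, R_n = min(1.2×0.96875×0.375×58, 2.4×0.875×0.375×58) = 25.284 kips/bolt; interior L_c = 2.625 − 0.9375 = 1.6875, R_n = 44.044 kips/bolt. φR_n = 0.75 × (1×25.284 + 2×44.044) = 85.0 kips.
Governing: min(113.6, 85.0) = 85.0 kips → bearing.

85.0 kips (bearing governs)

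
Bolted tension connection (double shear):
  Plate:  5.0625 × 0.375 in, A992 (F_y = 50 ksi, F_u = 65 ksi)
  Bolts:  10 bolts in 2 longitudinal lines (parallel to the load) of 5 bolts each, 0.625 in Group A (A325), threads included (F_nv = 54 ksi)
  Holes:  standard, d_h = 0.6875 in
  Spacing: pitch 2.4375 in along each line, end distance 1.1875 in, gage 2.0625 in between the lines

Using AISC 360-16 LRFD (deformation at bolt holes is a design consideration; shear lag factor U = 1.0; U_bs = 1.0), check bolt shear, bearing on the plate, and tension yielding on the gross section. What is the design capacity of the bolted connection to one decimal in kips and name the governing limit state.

Bolt shear: A_b = π(0.625)²/4 = 0.3068 in². φR_n = 0.75 × 54 × 0.3068 × 10 × 2 = 248.5 kips.
Bearing (0.375 in plate, F_u = 65 ksi): end bolts L_c = 1.1875 − 0.6875/2 = 0.84375, R_n = min(1.2×0.84375×0.375×65, 2.4×0.625×0.375×65) = 24.68 kips/bolt; interior L_c = 2.4375 − 0.6875 = 1.75, R_n = 36.563 kips/bolt. φR_n = 0.75 × (2×24.68 + 8×36.563) = 256.4 kips.
Tension yield (gross): A_g = 5.0625×0.375 = 1.8984 in². φR_n = 0.90 × 50 × 1.8984 = 85.4 kips.
Governing: min(248.5, 256.4, 85.4) = 85.4 kips → gross-section yield.

85.4 kips (gross-section yield governs)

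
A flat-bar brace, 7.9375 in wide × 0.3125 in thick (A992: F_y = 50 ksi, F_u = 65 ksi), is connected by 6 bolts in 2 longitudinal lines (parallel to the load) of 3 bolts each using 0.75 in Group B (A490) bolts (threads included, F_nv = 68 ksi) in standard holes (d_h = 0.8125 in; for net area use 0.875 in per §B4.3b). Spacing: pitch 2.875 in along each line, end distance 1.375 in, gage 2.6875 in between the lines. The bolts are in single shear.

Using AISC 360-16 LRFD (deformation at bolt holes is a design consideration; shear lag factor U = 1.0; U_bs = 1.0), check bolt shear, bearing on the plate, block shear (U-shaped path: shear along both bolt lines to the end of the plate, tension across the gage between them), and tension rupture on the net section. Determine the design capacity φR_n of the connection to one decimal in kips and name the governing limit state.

94.3 kips (net-section rupture governs)

Bolt shear: A_b = π(0.75)²/4 = 0.44179 in². φR_n = 0.75 × 68 × 0.44179 × 6 × 1 = 135.2 kips.
Bearing (0.3125 in plate, F_u = 65 ksi): end bolts L_c = 1.375 − 0.8125/2 = 0.96875, R_n = min(1.2×0.96875×0.3125×65, 2.4×0.75×0.3125×65) = 23.613 kips/bolt; interior L_c = 2.875 − 0.8125 = 2.0625, R_n = 36.563 kips/bolt. φR_n = 0.75 × (2×23.613 + 4×36.563) = 145.1 kips.
Block shear: shear path 2×[1.375+2×2.875] = 2×7.125 in, A_gv = 4.4531, A_nv = 2×(7.125 − 2.5×0.875)×0.3125 = 3.0859 in²; tension across gage: (2.6875 − 1×0.875)×0.3125 = 0.56641 in². R_n = min(0.6×65×3.0859, 0.6×50×4.4531) + 1.0×65×0.56641 = min(120.35, 133.59) + 36.817 = 157.17 kips. φR_n = 0.75 × 157.17 = 117.9 kips.
Tension rupture (net): A_n = (7.9375 − 2×0.875)×0.3125 = 1.9336 in² (U = 1.0, A_e = A_n). φR_n = 0.75 × 65 × 1.9336 = 94.3 kips.
Governing: min(135.2, 145.1, 117.9, 94.3) = 94.3 kips → net-section rupture.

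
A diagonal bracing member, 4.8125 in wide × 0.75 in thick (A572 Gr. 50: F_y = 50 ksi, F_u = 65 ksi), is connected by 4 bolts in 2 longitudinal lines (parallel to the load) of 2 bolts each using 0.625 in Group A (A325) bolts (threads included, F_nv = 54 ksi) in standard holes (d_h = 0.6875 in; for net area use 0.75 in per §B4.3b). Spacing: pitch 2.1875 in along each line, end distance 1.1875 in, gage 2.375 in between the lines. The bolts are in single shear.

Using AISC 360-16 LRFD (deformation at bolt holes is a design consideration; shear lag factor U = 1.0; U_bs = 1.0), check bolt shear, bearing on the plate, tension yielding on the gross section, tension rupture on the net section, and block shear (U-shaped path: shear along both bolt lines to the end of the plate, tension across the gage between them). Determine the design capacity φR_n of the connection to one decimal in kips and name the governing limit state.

Bolt shear: A_b = π(0.625)²/4 = 0.3068 in². φR_n = 0.75 × 54 × 0.3068 × 4 × 1 = 49.7 kips.
Bearing (0.75 in plate, F_u = 65 ksi): end bolts L_c = 1.1875 − 0.6875/2 = 0.84375, R_n = min(1.2×0.84375×0.75×65, 2.4×0.625×0.75×65) = 49.359 kips/bolt; interior L_c = 2.1875 − 0.6875 = 1.5, R_n = 73.125 kips/bolt. φR_n = 0.75 × (2×49.359 + 2×73.125) = 183.7 kips.
Tension yield (gross): A_g = 4.8125×0.75 = 3.6094 in². φR_n = 0.90 × 50 × 3.6094 = 162.4 kips.
Tension rupture (net): A_n = (4.8125 − 2×0.75)×0.75 = 2.4844 in² (U = 1.0, A_e = A_n). φR_n = 0.75 × 65 × 2.4844 = 121.1 kips.
Block shear: shear path 2×[1.1875+1×2.1875] = 2×3.375 in, A_gv = 5.0625, A_nv = 2×(3.375 − 1.5×0.75)×0.75 = 3.375 in²; tension across gage: (2.375 − 1×0.75)×0.75 = 1.2188 in². R_n = min(0.6×65×3.375, 0.6×50×5.0625) + 1.0×65×1.2188 = min(131.63, 151.88) + 79.222 = 210.85 kips. φR_n = 0.75 × 210.85 = 158.1 kips.
Governing: min(49.7, 183.7, 162.4, 121.1, 158.1) = 49.7 kips → bolt shear.

49.7 kips (bolt shear governs)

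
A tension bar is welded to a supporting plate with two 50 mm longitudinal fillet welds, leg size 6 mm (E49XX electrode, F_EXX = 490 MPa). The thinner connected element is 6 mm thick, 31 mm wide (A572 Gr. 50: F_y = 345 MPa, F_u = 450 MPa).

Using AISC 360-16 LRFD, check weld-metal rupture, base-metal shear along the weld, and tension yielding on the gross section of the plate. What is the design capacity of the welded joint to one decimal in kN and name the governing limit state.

Weld metal: throat = 0.707×6 = 4.242 mm, L = 2×50 = 100 mm. φR_n = 0.75 × 0.6 × 490 × 4.242 × 100 = 93.5 kN.
Base metal shear (6 mm plate): yield φR_n = 1.0×0.6×345×6×100 = 124.2 kN; rupture φR_n = 0.75×0.6×450×6×100 = 121.5 kN; take 121.5 kN (rupture).
Tension yield (gross): A_g = 31×6 = 186 mm². φR_n = 0.90 × 345 × 186 = 57.8 kN.
Governing: min(93.5, 121.5, 57.8) = 57.8 kN → gross-section yield.

57.8 kN (gross-section yield governs)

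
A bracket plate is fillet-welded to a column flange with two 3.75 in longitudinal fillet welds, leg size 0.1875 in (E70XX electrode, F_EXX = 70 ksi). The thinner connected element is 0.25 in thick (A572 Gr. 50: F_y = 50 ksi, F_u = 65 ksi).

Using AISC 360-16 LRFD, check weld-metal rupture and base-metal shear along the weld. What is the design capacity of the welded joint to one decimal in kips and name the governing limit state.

31.3 kips (weld metal governs)

Weld metal: throat = 0.707×0.1875 = 0.13256 in, L = 2×3.75 = 7.5 in. φR_n = 0.75 × 0.6 × 70 × 0.13256 × 7.5 = 31.3 kips.
Base metal shear (0.25 in plate): yield φR_n = 1.0×0.6×50×0.25×7.5 = 56.3 kips; rupture φR_n = 0.75×0.6×65×0.25×7.5 = 54.8 kips; take 54.8 kips (rupture).
Governing: min(31.3, 54.8) = 31.3 kips → weld metal.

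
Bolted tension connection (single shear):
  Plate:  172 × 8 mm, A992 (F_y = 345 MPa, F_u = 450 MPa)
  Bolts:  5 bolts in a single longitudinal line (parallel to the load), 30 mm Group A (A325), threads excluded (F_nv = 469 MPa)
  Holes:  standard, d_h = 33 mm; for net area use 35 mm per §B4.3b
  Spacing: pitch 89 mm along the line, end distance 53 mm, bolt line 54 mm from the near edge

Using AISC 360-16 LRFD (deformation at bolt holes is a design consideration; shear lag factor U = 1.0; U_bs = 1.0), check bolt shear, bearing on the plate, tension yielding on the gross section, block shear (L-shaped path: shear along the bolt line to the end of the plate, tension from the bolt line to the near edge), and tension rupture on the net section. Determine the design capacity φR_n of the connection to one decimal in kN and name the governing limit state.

369.9 kN (net-section rupture governs)

Bolt shear: A_b = π(30)²/4 = 706.86 mm². φR_n = 0.75 × 469 × 706.86 × 5 × 1 = 1243.2 kN.
Bearing (8 mm plate, F_u = 450 MPa): end bolts L_c = 53 − 33/2 = 36.5, R_n = min(1.2×36.5×8×450, 2.4×30×8×450) = 157.68 kN/bolt; interior L_c = 89 − 33 = 56, R_n = 241.92 kN/bolt. φR_n = 0.75 × (1×157.68 + 4×241.92) = 844.0 kN.
Tension yield (gross): A_g = 172×8 = 1376 mm². φR_n = 0.90 × 345 × 1376 = 427.2 kN.
Block shear: shear path 1×[53+4×89] = 1×409 mm, A_gv = 3272, A_nv = 1×(409 − 4.5×35)×8 = 2012 mm²; tension to near edge: (54 − 0.5×35)×8 = 292 mm². R_n = min(0.6×450×2012, 0.6×345×3272) + 1.0×450×292 = min(543.24, 677.3) + 131.4 = 674.64 kN. φR_n = 0.75 × 674.64 = 506.0 kN.
Tension rupture (net): A_n = (172 − 1×35)×8 = 1096 mm² (U = 1.0, A_e = A_n). φR_n = 0.75 × 450 × 1096 = 369.9 kN.
Governing: min(1243.2, 844.0, 427.2, 506.0, 369.9) = 369.9 kN → net-section rupture.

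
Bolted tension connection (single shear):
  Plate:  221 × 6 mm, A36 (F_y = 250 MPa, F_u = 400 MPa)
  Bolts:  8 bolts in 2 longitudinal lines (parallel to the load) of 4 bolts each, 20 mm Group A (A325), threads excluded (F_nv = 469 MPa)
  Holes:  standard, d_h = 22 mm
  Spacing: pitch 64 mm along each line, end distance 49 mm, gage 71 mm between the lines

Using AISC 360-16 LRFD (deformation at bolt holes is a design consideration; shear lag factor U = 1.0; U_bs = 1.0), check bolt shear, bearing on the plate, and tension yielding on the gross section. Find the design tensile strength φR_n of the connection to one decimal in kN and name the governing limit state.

298.4 kN (gross-section yield governs)

Bolt shear: A_b = π(20)²/4 = 314.16 mm². φR_n = 0.75 × 469 × 314.16 × 8 × 1 = 884.0 kN.
Bearing (6 mm plate, F_u = 400 MPa): end bolts L_c = 49 − 22/2 = 38, R_n = min(1.2×38×6×400, 2.4×20×6×400) = 109.44 kN/bolt; interior L_c = 64 − 22 = 42, R_n = 115.2 kN/bolt. φR_n = 0.75 × (2×109.44 + 6×115.2) = 682.6 kN.
Tension yield (gross): A_g = 221×6 = 1326 mm². φR_n = 0.90 × 250 × 1326 = 298.4 kN.
Governing: min(884.0, 682.6, 298.4) = 298.4 kN → gross-section yield.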